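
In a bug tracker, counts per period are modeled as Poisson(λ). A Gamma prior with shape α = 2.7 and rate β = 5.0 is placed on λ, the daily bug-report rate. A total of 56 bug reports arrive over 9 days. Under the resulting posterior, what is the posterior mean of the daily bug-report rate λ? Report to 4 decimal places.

With a Gamma(shape α, rate β) prior, the Poisson likelihood is conjugate: the posterior is Gamma(α + ΣXᵢ, β + n).
Posterior: Gamma(α+S, β+n) = Gamma(2.7+56, 5.0+9) = Gamma(58.7, 14.0).
Posterior mean = α/β = 58.7/14.0 = 4.1929.

4.1929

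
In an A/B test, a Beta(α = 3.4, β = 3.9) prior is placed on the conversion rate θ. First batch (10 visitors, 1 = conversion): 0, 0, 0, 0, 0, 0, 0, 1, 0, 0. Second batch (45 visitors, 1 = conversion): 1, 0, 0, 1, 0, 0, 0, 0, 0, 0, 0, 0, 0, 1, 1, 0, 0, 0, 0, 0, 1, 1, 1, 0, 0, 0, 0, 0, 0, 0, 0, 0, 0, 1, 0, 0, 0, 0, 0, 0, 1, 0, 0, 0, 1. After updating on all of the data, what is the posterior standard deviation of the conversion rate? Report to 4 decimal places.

0.0530

The Beta prior is conjugate to a Binomial/Bernoulli likelihood; the update adds successes to α and failures to β.
After batch 1: Beta(3.4+1, 3.9+9) = Beta(4.4, 12.9).
After batch 2: Beta(4.4+10, 12.9+35) = Beta(14.4, 47.9).
Var = αβ/((α+β)²(α+β+1)) = 14.4·47.9/(62.3²·63.3) = 0.00280749; SD = √0.00280749 = 0.0530.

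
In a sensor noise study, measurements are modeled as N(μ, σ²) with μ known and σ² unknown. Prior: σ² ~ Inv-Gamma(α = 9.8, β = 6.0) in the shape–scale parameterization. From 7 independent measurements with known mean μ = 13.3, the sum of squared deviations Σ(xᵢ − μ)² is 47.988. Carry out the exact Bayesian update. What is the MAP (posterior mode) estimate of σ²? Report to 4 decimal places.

With known mean μ and an Inverse-Gamma(α, β) prior on σ², the Normal likelihood is conjugate: posterior is Inv-Gamma(α + n/2, β + Σ(xᵢ−μ)²/2).
Posterior: Inv-Gamma(9.8 + 7/2, 6.0 + 47.988/2) = Inv-Gamma(13.30, 29.9940).
Mode = β/(α+1) = 29.9940/14.30 = 2.0975.

2.0975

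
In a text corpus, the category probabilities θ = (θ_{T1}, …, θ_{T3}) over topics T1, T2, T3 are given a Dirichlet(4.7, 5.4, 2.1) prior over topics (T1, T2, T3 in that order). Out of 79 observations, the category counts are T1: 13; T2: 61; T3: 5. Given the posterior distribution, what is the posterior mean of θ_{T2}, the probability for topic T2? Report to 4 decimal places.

0.7281

The Dirichlet prior is conjugate to the Multinomial likelihood: each posterior αⱼ = prior αⱼ + observed count nⱼ.
Posterior concentration: (17.7, 66.4, 7.1), total = 91.2.
E[θ_{T2}|data] = α_{T2}/Σα = 66.4/91.2 = 0.7281.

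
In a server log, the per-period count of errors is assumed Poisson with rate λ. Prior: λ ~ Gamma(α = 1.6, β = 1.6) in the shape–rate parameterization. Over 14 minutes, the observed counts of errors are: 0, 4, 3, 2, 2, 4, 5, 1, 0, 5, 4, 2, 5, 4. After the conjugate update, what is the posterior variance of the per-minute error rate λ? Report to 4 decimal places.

0.1750

With a Gamma(shape α, rate β) prior, the Poisson likelihood is conjugate: the posterior is Gamma(α + ΣXᵢ, β + n).
Sum of counts S = 41 over n = 14 minutes.
Posterior: Gamma(α+S, β+n) = Gamma(1.6+41, 1.6+14) = Gamma(42.6, 15.6).
Var = α/β² = 42.6/15.6² = 0.1750.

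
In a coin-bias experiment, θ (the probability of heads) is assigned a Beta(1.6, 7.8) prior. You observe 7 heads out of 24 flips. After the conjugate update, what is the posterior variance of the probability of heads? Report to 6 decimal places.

0.005558

The Beta prior is conjugate to a Binomial/Bernoulli likelihood; the update adds successes to α and failures to β.
Posterior: Beta(α+k, β+n−k) = Beta(1.6+7, 7.8+17) = Beta(8.6, 24.8).
Var = αβ/((α+β)²(α+β+1)) = 8.6·24.8/(33.4²·34.4) = 0.005558.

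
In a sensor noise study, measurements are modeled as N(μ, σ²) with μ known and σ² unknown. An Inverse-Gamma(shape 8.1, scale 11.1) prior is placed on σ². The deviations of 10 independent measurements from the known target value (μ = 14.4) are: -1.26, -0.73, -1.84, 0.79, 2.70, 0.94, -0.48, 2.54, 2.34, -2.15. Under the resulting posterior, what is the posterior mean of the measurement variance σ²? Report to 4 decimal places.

With known mean μ and an Inverse-Gamma(α, β) prior on σ², the Normal likelihood is conjugate: posterior is Inv-Gamma(α + n/2, β + Σ(xᵢ−μ)²/2).
Σ(xᵢ−μ)² = (-1.26)² + (-0.73)² + (-1.84)² + (0.79)² + (2.70)² + (0.94)² + (-0.48)² + (2.54)² + (2.34)² + (-2.15)² = 31.0839.
Posterior: Inv-Gamma(8.1 + 10/2, 11.1 + 31.0839/2) = Inv-Gamma(13.10, 26.64195).
E[σ²|data] = β/(α−1) = 26.64195/12.10 = 2.2018.

2.2018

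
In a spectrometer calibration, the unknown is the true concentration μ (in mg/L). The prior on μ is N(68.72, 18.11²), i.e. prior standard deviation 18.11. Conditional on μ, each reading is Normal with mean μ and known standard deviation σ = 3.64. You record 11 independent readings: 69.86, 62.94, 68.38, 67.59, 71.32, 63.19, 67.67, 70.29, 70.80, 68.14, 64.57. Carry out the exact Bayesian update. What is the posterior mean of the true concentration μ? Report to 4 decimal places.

For Normal data with known variance σ², a Normal(μ₀, σ₀²) prior on μ is conjugate. Posterior precision = 1/σ₀² + n/σ²; posterior mean is the precision-weighted average of μ₀ and x̄.
Σxᵢ = 69.86 + 62.94 + 68.38 + 67.59 + 71.32 + 63.19 + 67.67 + 70.29 + 70.80 + 68.14 + 64.57 = 744.75, so n·x̄ = 744.75.
σ₀² = 18.11² = 327.9721, σ² = 3.64² = 13.2496; σ² + n·σ₀² = 13.2496 + 11·327.9721 = 3620.9427.
Posterior mean = (μ₀/σ₀² + n·x̄/σ²)/(1/σ₀² + n/σ²) = (σ²·μ₀ + σ₀²·n·x̄)/(σ² + n·σ₀²) = (13.2496·68.72 + 327.9721·744.75)/3620.9427 = 245167.733987/3620.9427 = 67.7083.

67.7083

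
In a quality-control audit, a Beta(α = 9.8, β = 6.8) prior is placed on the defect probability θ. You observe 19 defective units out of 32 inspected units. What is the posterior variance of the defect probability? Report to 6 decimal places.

The Beta prior is conjugate to a Binomial/Bernoulli likelihood; the update adds successes to α and failures to β.
Posterior: Beta(α+k, β+n−k) = Beta(9.8+19, 6.8+13) = Beta(28.8, 19.8).
Var = αβ/((α+β)²(α+β+1)) = 28.8·19.8/(48.6²·49.6) = 0.004867.

0.004867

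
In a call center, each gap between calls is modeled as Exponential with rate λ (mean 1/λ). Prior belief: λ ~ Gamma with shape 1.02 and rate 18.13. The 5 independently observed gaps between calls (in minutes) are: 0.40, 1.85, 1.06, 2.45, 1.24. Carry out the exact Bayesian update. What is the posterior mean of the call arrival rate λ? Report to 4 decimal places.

0.2396

With a Gamma(shape α, rate β) prior on the exponential rate λ, the posterior after n observations with total T = Σxᵢ is Gamma(α+n, β+T).
Sum of observations T = 7.00 minutes; n = 5.
Posterior: Gamma(1.02+5, 18.13+7.00) = Gamma(6.02, 25.13).
Posterior mean of λ = α/β = 6.02/25.13 = 0.2396.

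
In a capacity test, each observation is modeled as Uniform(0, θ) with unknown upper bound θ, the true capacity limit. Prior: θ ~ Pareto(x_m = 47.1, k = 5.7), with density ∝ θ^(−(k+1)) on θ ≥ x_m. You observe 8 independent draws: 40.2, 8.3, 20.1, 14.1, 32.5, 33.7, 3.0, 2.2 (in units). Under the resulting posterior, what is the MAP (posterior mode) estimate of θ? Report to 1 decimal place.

47.1

A Pareto(scale x_m, shape k) prior on the upper bound θ of Uniform(0, θ) is conjugate: posterior is Pareto(max(x_m, max xᵢ), k + n).
Sample maximum = 40.2; prior scale x_m = 47.1 → posterior scale = max = 47.1.
Posterior shape = 5.7 + 8 = 13.7.
The Pareto density is decreasing on [x_m, ∞), so the mode is x_m = 47.1.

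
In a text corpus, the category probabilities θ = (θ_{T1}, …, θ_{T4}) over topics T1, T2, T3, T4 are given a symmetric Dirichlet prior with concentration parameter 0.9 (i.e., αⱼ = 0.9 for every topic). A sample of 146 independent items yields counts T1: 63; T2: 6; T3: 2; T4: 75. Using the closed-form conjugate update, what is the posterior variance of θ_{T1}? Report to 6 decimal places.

0.001625

The Dirichlet prior is conjugate to the Multinomial likelihood: each posterior αⱼ = prior αⱼ + observed count nⱼ.
Posterior concentration: (63.9, 6.9, 2.9, 75.9), total = 149.6.
Var[θ_j] = α_j(Σα−α_j)/((Σα)²(Σα+1)) = 63.9·85.7/(149.6²·150.6) = 0.001625.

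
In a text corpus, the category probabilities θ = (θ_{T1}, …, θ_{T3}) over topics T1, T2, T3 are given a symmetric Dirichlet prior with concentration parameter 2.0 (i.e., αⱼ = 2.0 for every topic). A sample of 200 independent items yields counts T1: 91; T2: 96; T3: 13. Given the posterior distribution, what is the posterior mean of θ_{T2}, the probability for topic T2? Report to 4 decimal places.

0.4757

The Dirichlet prior is conjugate to the Multinomial likelihood: each posterior αⱼ = prior αⱼ + observed count nⱼ.
Posterior concentration: (93.0, 98.0, 15.0), total = 206.0.
E[θ_{T2}|data] = α_{T2}/Σα = 98.0/206.0 = 0.4757.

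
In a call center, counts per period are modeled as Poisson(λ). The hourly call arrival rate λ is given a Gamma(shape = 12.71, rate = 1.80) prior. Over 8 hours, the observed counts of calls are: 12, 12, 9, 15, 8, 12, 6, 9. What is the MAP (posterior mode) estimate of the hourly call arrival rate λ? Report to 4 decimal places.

With a Gamma(shape α, rate β) prior, the Poisson likelihood is conjugate: the posterior is Gamma(α + ΣXᵢ, β + n).
Sum of counts S = 83 over n = 8 hours.
Posterior: Gamma(α+S, β+n) = Gamma(12.71+83, 1.80+8) = Gamma(95.71, 9.80).
Mode of Gamma(α,β) for α≥1 is (α−1)/β = 94.71/9.80 = 9.6643.

9.6643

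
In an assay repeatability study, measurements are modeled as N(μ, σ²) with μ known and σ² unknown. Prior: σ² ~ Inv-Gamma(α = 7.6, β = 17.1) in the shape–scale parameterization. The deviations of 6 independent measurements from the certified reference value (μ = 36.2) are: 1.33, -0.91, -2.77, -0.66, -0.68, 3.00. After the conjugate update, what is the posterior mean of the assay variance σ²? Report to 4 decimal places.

With known mean μ and an Inverse-Gamma(α, β) prior on σ², the Normal likelihood is conjugate: posterior is Inv-Gamma(α + n/2, β + Σ(xᵢ−μ)²/2).
Σ(xᵢ−μ)² = (1.33)² + (-0.91)² + (-2.77)² + (-0.66)² + (-0.68)² + (3.00)² = 20.1679.
Posterior: Inv-Gamma(7.6 + 6/2, 17.1 + 20.1679/2) = Inv-Gamma(10.60, 27.18395).
E[σ²|data] = β/(α−1) = 27.18395/9.60 = 2.8317.

2.8317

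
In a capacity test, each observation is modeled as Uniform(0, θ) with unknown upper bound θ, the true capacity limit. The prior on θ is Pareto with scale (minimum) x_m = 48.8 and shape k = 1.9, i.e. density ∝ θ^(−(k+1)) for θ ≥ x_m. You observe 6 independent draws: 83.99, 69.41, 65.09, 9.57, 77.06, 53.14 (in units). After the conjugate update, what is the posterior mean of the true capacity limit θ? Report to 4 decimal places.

96.1625

A Pareto(scale x_m, shape k) prior on the upper bound θ of Uniform(0, θ) is conjugate: posterior is Pareto(max(x_m, max xᵢ), k + n).
Sample maximum = 83.99; prior scale x_m = 48.8 → posterior scale = max = 83.99.
Posterior shape = 1.9 + 6 = 7.9.
E[θ|data] = k·x_m/(k−1) = 7.9·83.99/6.9 = 96.1625.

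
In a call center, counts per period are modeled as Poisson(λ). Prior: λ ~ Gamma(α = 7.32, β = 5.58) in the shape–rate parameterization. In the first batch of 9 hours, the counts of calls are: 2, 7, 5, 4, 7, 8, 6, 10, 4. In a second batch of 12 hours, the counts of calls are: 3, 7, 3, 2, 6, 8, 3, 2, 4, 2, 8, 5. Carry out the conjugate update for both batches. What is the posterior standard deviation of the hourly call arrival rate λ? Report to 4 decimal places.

0.4005

With a Gamma(shape α, rate β) prior, the Poisson likelihood is conjugate: the posterior is Gamma(α + ΣXᵢ, β + n).
Batch 1: sum of counts S = 53 over n = 9 hours.
After batch 1: Gamma(α+S, β+n) = Gamma(7.32+53, 5.58+9) = Gamma(60.32, 14.58).
Batch 2: sum of counts S = 53 over n = 12 hours.
After batch 2: Gamma(α+S, β+n) = Gamma(60.32+53, 14.58+12) = Gamma(113.32, 26.58).
SD = √α/β = √113.32/26.58 = 0.4005.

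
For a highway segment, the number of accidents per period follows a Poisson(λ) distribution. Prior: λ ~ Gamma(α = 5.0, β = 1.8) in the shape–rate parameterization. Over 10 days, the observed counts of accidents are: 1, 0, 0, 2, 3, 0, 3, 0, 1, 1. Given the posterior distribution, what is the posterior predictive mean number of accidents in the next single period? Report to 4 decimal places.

With a Gamma(shape α, rate β) prior, the Poisson likelihood is conjugate: the posterior is Gamma(α + ΣXᵢ, β + n).
Sum of counts S = 11 over n = 10 days.
Posterior: Gamma(α+S, β+n) = Gamma(5.0+11, 1.8+10) = Gamma(16.0, 11.8).
The predictive distribution for one future period is NegBinom with mean α/β = 1.3559.

1.3559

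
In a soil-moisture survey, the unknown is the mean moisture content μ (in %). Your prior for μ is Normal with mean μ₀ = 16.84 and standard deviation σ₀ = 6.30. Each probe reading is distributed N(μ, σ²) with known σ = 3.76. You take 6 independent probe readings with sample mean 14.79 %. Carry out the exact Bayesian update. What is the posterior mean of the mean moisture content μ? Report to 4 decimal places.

14.9049

For Normal data with known variance σ², a Normal(μ₀, σ₀²) prior on μ is conjugate. Posterior precision = 1/σ₀² + n/σ²; posterior mean is the precision-weighted average of μ₀ and x̄.
n·x̄ = 6·14.79 = 88.74.
σ₀² = 6.30² = 39.69, σ² = 3.76² = 14.1376; σ² + n·σ₀² = 14.1376 + 6·39.69 = 252.2776.
Posterior mean = (μ₀/σ₀² + n·x̄/σ²)/(1/σ₀² + n/σ²) = (σ²·μ₀ + σ₀²·n·x̄)/(σ² + n·σ₀²) = (14.1376·16.84 + 39.69·88.74)/252.2776 = 3760.167784/252.2776 = 14.9049.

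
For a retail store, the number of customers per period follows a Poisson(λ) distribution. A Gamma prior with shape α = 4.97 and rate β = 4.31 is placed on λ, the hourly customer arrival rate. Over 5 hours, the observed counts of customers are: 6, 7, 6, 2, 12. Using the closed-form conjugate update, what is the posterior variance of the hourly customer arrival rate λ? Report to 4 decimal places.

With a Gamma(shape α, rate β) prior, the Poisson likelihood is conjugate: the posterior is Gamma(α + ΣXᵢ, β + n).
Sum of counts S = 33 over n = 5 hours.
Posterior: Gamma(α+S, β+n) = Gamma(4.97+33, 4.31+5) = Gamma(37.97, 9.31).
Var = α/β² = 37.97/9.31² = 0.4381.

0.4381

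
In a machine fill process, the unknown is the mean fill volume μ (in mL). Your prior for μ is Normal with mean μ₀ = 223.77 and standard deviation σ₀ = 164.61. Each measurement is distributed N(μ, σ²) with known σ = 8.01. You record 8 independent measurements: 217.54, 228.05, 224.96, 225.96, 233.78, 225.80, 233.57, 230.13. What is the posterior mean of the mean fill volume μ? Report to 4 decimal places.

227.4727

For Normal data with known variance σ², a Normal(μ₀, σ₀²) prior on μ is conjugate. Posterior precision = 1/σ₀² + n/σ²; posterior mean is the precision-weighted average of μ₀ and x̄.
Σxᵢ = 217.54 + 228.05 + 224.96 + 225.96 + 233.78 + 225.80 + 233.57 + 230.13 = 1819.79, so n·x̄ = 1819.79.
σ₀² = 164.61² = 27096.4521, σ² = 8.01² = 64.1601; σ² + n·σ₀² = 64.1601 + 8·27096.4521 = 216835.7769.
Posterior mean = (μ₀/σ₀² + n·x̄/σ²)/(1/σ₀² + n/σ²) = (σ²·μ₀ + σ₀²·n·x̄)/(σ² + n·σ₀²) = (64.1601·223.77 + 27096.4521·1819.79)/216835.7769 = 49324209.672636/216835.7769 = 227.4727.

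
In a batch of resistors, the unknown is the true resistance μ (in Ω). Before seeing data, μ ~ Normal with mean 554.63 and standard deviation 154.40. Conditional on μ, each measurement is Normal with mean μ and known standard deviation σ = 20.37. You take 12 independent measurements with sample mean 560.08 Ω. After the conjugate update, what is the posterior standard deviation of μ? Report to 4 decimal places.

For Normal data with known variance σ², a Normal(μ₀, σ₀²) prior on μ is conjugate. Posterior precision = 1/σ₀² + n/σ²; posterior mean is the precision-weighted average of μ₀ and x̄.
σ₀² = 154.40² = 23839.36, σ² = 20.37² = 414.9369; σ² + n·σ₀² = 414.9369 + 12·23839.36 = 286487.2569.
Posterior precision = 1/σ₀² + n/σ² = 1/23839.36 + 12/414.9369 = (σ² + n·σ₀²)/(σ₀²σ²) = 286487.2569/(23839.36·414.9369); posterior variance σₙ² = σ₀²σ²/(σ² + n·σ₀²) = 23839.36·414.9369/286487.2569 = 34.527993.
Posterior SD = √σₙ² = √(23839.36·414.9369/286487.2569) = 5.8761.

5.8761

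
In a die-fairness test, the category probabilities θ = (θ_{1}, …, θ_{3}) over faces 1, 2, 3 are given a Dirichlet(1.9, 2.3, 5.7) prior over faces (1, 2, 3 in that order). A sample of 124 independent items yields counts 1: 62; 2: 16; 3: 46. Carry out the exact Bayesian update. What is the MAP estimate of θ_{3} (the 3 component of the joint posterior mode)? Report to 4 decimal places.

The Dirichlet prior is conjugate to the Multinomial likelihood: each posterior αⱼ = prior αⱼ + observed count nⱼ.
Posterior concentration: (63.9, 18.3, 51.7), total = 133.9.
Joint mode component: (α_{3}−1)/(Σα−K) = 50.7/130.9 = 0.3873.

0.3873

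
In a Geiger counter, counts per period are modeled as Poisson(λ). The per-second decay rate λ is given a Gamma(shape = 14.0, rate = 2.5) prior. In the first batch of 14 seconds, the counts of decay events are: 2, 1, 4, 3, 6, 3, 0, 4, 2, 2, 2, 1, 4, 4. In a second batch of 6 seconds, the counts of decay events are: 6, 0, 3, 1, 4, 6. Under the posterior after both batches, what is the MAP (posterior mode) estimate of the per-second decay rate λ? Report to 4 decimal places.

With a Gamma(shape α, rate β) prior, the Poisson likelihood is conjugate: the posterior is Gamma(α + ΣXᵢ, β + n).
Batch 1: sum of counts S = 38 over n = 14 seconds.
After batch 1: Gamma(α+S, β+n) = Gamma(14.0+38, 2.5+14) = Gamma(52.0, 16.5).
Batch 2: sum of counts S = 20 over n = 6 seconds.
After batch 2: Gamma(α+S, β+n) = Gamma(52.0+20, 16.5+6) = Gamma(72.0, 22.5).
Mode of Gamma(α,β) for α≥1 is (α−1)/β = 71.0/22.5 = 3.1556.

3.1556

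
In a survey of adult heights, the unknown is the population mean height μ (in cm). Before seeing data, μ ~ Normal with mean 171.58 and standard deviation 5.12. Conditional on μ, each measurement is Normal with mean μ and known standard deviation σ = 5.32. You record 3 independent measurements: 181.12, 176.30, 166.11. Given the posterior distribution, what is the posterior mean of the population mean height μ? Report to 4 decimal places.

For Normal data with known variance σ², a Normal(μ₀, σ₀²) prior on μ is conjugate. Posterior precision = 1/σ₀² + n/σ²; posterior mean is the precision-weighted average of μ₀ and x̄.
Σxᵢ = 181.12 + 176.30 + 166.11 = 523.53, so n·x̄ = 523.53.
σ₀² = 5.12² = 26.2144, σ² = 5.32² = 28.3024; σ² + n·σ₀² = 28.3024 + 3·26.2144 = 106.9456.
Posterior mean = (μ₀/σ₀² + n·x̄/σ²)/(1/σ₀² + n/σ²) = (σ²·μ₀ + σ₀²·n·x̄)/(σ² + n·σ₀²) = (28.3024·171.58 + 26.2144·523.53)/106.9456 = 18580.150624/106.9456 = 173.7346.

173.7346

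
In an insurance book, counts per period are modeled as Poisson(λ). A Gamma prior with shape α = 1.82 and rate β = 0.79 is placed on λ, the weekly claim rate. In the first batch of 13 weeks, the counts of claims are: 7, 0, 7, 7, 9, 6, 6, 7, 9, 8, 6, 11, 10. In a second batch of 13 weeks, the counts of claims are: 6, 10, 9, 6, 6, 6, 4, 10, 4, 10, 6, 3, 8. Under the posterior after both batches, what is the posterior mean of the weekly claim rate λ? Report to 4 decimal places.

6.8242

With a Gamma(shape α, rate β) prior, the Poisson likelihood is conjugate: the posterior is Gamma(α + ΣXᵢ, β + n).
Batch 1: sum of counts S = 93 over n = 13 weeks.
After batch 1: Gamma(α+S, β+n) = Gamma(1.82+93, 0.79+13) = Gamma(94.82, 13.79).
Batch 2: sum of counts S = 88 over n = 13 weeks.
After batch 2: Gamma(α+S, β+n) = Gamma(94.82+88, 13.79+13) = Gamma(182.82, 26.79).
Posterior mean = α/β = 182.82/26.79 = 6.8242.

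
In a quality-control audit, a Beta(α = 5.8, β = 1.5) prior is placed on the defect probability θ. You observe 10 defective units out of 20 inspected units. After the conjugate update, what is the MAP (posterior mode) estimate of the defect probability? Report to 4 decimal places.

The Beta prior is conjugate to a Binomial/Bernoulli likelihood; the update adds successes to α and failures to β.
Posterior: Beta(α+k, β+n−k) = Beta(5.8+10, 1.5+10) = Beta(15.8, 11.5).
Mode of Beta(a,b) for a,b>1 is (a−1)/(a+b−2) = 14.8/25.3 = 0.5850.

0.5850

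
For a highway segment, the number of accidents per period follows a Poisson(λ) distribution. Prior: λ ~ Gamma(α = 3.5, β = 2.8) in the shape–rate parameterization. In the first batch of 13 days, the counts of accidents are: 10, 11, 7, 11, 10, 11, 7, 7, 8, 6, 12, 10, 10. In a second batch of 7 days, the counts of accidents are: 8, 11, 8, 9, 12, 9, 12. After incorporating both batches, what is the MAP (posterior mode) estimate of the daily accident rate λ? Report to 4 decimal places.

With a Gamma(shape α, rate β) prior, the Poisson likelihood is conjugate: the posterior is Gamma(α + ΣXᵢ, β + n).
Batch 1: sum of counts S = 120 over n = 13 days.
After batch 1: Gamma(α+S, β+n) = Gamma(3.5+120, 2.8+13) = Gamma(123.5, 15.8).
Batch 2: sum of counts S = 69 over n = 7 days.
After batch 2: Gamma(α+S, β+n) = Gamma(123.5+69, 15.8+7) = Gamma(192.5, 22.8).
Mode of Gamma(α,β) for α≥1 is (α−1)/β = 191.5/22.8 = 8.3991.

8.3991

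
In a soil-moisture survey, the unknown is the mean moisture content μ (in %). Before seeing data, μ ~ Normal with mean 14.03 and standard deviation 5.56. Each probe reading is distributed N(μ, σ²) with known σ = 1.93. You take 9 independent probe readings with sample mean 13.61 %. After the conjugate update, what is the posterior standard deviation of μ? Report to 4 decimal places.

For Normal data with known variance σ², a Normal(μ₀, σ₀²) prior on μ is conjugate. Posterior precision = 1/σ₀² + n/σ²; posterior mean is the precision-weighted average of μ₀ and x̄.
σ₀² = 5.56² = 30.9136, σ² = 1.93² = 3.7249; σ² + n·σ₀² = 3.7249 + 9·30.9136 = 281.9473.
Posterior precision = 1/σ₀² + n/σ² = 1/30.9136 + 9/3.7249 = (σ² + n·σ₀²)/(σ₀²σ²) = 281.9473/(30.9136·3.7249); posterior variance σₙ² = σ₀²σ²/(σ² + n·σ₀²) = 30.9136·3.7249/281.9473 = 0.408410.
Posterior SD = √σₙ² = √(30.9136·3.7249/281.9473) = 0.6391.

0.6391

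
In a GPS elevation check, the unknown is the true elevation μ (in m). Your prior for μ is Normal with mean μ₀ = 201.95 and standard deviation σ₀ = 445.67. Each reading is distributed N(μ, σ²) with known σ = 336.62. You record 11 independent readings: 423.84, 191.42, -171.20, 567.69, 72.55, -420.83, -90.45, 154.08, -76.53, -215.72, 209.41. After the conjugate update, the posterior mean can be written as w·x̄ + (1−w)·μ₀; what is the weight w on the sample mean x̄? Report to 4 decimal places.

For Normal data with known variance σ², a Normal(μ₀, σ₀²) prior on μ is conjugate. Posterior precision = 1/σ₀² + n/σ²; posterior mean is the precision-weighted average of μ₀ and x̄.
σ₀² = 445.67² = 198621.7489, σ² = 336.62² = 113313.0244. Prior precision 1/σ₀² = 1/198621.7489; data precision n/σ² = 11/113313.0244.
w = (n/σ²)/(1/σ₀² + n/σ²) = n·σ₀²/(σ² + n·σ₀²) = 11·198621.7489/(113313.0244 + 11·198621.7489) = 2184839.2379/2298152.2623 = 0.9507.

0.9507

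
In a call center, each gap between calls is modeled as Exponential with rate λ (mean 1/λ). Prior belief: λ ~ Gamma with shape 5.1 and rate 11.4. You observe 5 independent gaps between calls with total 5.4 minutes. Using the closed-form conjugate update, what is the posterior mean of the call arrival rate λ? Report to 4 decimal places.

0.6012

With a Gamma(shape α, rate β) prior on the exponential rate λ, the posterior after n observations with total T = Σxᵢ is Gamma(α+n, β+T).
Posterior: Gamma(5.1+5, 11.4+5.4) = Gamma(10.1, 16.8).
Posterior mean of λ = α/β = 10.1/16.8 = 0.6012.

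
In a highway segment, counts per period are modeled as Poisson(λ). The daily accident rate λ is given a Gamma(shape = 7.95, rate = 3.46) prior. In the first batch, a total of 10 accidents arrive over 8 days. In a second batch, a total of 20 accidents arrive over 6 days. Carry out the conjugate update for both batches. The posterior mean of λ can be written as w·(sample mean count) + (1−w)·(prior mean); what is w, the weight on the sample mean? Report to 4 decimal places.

0.8018

With a Gamma(shape α, rate β) prior, the Poisson likelihood is conjugate: the posterior is Gamma(α + ΣXᵢ, β + n).
Total number of days: n = 8 + 6 = 14.
Posterior mean = (α₀+S)/(β₀+n) = [n/(β₀+n)]·(S/n) + [β₀/(β₀+n)]·(α₀/β₀), so only n and β₀ enter the weight.
Weight on data w = n/(β₀+n) = 14/(3.46+14) = 14/17.46 = 0.8018.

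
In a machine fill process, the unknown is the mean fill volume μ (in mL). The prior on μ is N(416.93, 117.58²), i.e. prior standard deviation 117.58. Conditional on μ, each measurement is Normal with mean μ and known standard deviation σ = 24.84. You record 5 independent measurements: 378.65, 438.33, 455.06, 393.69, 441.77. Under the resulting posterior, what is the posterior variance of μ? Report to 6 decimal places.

For Normal data with known variance σ², a Normal(μ₀, σ₀²) prior on μ is conjugate. Posterior precision = 1/σ₀² + n/σ²; posterior mean is the precision-weighted average of μ₀ and x̄.
σ₀² = 117.58² = 13825.0564, σ² = 24.84² = 617.0256; σ² + n·σ₀² = 617.0256 + 5·13825.0564 = 69742.3076.
Posterior precision = 1/σ₀² + n/σ² = 1/13825.0564 + 5/617.0256 = (σ² + n·σ₀²)/(σ₀²σ²) = 69742.3076/(13825.0564·617.0256); posterior variance σₙ² = σ₀²σ²/(σ² + n·σ₀²) = 13825.0564·617.0256/69742.3076 = 122.313328.

122.313328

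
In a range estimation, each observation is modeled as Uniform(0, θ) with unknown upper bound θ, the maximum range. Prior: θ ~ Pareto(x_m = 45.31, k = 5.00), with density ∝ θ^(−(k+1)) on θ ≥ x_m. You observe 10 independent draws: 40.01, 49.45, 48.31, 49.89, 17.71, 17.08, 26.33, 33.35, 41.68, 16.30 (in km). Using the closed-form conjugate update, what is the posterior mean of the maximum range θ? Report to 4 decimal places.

A Pareto(scale x_m, shape k) prior on the upper bound θ of Uniform(0, θ) is conjugate: posterior is Pareto(max(x_m, max xᵢ), k + n).
Sample maximum = 49.89; prior scale x_m = 45.31 → posterior scale = max = 49.89.
Posterior shape = 5.00 + 10 = 15.00.
E[θ|data] = k·x_m/(k−1) = 15.00·49.89/14.00 = 53.4536.

53.4536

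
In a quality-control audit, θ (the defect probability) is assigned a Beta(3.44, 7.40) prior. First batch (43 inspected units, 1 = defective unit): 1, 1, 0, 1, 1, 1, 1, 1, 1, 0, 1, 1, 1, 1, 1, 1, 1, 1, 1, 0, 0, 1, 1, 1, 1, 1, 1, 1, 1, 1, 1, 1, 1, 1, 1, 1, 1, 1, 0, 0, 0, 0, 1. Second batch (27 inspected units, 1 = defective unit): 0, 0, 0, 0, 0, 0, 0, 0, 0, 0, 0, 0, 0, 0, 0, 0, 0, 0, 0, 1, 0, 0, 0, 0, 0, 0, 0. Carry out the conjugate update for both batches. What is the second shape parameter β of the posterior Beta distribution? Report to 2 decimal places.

The Beta prior is conjugate to a Binomial/Bernoulli likelihood; the update adds successes to α and failures to β.
After batch 1: Beta(3.44+35, 7.40+8) = Beta(38.44, 15.40).
After batch 2: Beta(38.44+1, 15.40+26) = Beta(39.44, 41.40).
Posterior β = 41.40.

41.40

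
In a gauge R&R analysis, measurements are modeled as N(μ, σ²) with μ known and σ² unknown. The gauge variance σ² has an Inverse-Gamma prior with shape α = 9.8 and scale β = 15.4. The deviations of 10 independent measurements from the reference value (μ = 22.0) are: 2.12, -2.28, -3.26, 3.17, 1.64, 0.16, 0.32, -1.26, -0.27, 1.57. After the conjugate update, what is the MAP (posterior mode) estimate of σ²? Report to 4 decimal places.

With known mean μ and an Inverse-Gamma(α, β) prior on σ², the Normal likelihood is conjugate: posterior is Inv-Gamma(α + n/2, β + Σ(xᵢ−μ)²/2).
Σ(xᵢ−μ)² = (2.12)² + (-2.28)² + (-3.26)² + (3.17)² + (1.64)² + (0.16)² + (0.32)² + (-1.26)² + (-0.27)² + (1.57)² = 37.3123.
Posterior: Inv-Gamma(9.8 + 10/2, 15.4 + 37.3123/2) = Inv-Gamma(14.80, 34.05615).
Mode = β/(α+1) = 34.05615/15.80 = 2.1555.

2.1555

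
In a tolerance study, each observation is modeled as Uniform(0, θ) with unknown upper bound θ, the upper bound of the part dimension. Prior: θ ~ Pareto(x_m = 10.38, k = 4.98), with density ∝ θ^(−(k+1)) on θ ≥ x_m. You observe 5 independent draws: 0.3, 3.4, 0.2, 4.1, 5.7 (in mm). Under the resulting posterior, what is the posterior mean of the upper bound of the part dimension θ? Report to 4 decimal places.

11.5359

A Pareto(scale x_m, shape k) prior on the upper bound θ of Uniform(0, θ) is conjugate: posterior is Pareto(max(x_m, max xᵢ), k + n).
Sample maximum = 5.7; prior scale x_m = 10.38 → posterior scale = max = 10.38.
Posterior shape = 4.98 + 5 = 9.98.
E[θ|data] = k·x_m/(k−1) = 9.98·10.38/8.98 = 11.5359.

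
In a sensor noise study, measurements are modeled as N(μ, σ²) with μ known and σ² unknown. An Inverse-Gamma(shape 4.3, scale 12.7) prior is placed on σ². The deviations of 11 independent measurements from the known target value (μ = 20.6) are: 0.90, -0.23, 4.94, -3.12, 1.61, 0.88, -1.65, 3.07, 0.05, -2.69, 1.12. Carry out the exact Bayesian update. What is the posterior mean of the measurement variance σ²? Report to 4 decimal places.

With known mean μ and an Inverse-Gamma(α, β) prior on σ², the Normal likelihood is conjugate: posterior is Inv-Gamma(α + n/2, β + Σ(xᵢ−μ)²/2).
Σ(xᵢ−μ)² = (0.90)² + (-0.23)² + (4.94)² + (-3.12)² + (1.61)² + (0.88)² + (-1.65)² + (3.07)² + (0.05)² + (-2.69)² + (1.12)² = 59.0078.
Posterior: Inv-Gamma(4.3 + 11/2, 12.7 + 59.0078/2) = Inv-Gamma(9.80, 42.20390).
E[σ²|data] = β/(α−1) = 42.20390/8.80 = 4.7959.

4.7959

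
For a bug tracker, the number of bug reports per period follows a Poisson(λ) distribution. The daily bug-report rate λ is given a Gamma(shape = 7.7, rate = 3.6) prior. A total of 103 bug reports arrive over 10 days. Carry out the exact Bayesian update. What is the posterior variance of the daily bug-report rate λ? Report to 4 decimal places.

0.5985

With a Gamma(shape α, rate β) prior, the Poisson likelihood is conjugate: the posterior is Gamma(α + ΣXᵢ, β + n).
Posterior: Gamma(α+S, β+n) = Gamma(7.7+103, 3.6+10) = Gamma(110.7, 13.6).
Var = α/β² = 110.7/13.6² = 0.5985.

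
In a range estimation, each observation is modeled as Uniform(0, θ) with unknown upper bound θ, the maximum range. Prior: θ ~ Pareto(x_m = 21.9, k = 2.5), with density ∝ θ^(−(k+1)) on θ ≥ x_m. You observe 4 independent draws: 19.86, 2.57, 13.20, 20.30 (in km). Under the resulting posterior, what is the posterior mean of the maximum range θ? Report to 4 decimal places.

25.8818

A Pareto(scale x_m, shape k) prior on the upper bound θ of Uniform(0, θ) is conjugate: posterior is Pareto(max(x_m, max xᵢ), k + n).
Sample maximum = 20.30; prior scale x_m = 21.9 → posterior scale = max = 21.90.
Posterior shape = 2.5 + 4 = 6.5.
E[θ|data] = k·x_m/(k−1) = 6.5·21.90/5.5 = 25.8818.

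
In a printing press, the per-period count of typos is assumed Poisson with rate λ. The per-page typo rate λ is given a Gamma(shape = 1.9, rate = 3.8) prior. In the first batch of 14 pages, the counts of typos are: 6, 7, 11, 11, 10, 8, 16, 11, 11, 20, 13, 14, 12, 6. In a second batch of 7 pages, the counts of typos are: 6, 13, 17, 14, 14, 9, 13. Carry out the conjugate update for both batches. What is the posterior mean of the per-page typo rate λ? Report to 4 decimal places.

With a Gamma(shape α, rate β) prior, the Poisson likelihood is conjugate: the posterior is Gamma(α + ΣXᵢ, β + n).
Batch 1: sum of counts S = 156 over n = 14 pages.
After batch 1: Gamma(α+S, β+n) = Gamma(1.9+156, 3.8+14) = Gamma(157.9, 17.8).
Batch 2: sum of counts S = 86 over n = 7 pages.
After batch 2: Gamma(α+S, β+n) = Gamma(157.9+86, 17.8+7) = Gamma(243.9, 24.8).
Posterior mean = α/β = 243.9/24.8 = 9.8347.

9.8347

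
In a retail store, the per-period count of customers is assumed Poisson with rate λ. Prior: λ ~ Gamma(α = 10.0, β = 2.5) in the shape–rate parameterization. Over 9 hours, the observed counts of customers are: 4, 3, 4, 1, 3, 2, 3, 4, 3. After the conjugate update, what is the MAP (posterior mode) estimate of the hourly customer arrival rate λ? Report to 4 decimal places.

With a Gamma(shape α, rate β) prior, the Poisson likelihood is conjugate: the posterior is Gamma(α + ΣXᵢ, β + n).
Sum of counts S = 27 over n = 9 hours.
Posterior: Gamma(α+S, β+n) = Gamma(10.0+27, 2.5+9) = Gamma(37.0, 11.5).
Mode of Gamma(α,β) for α≥1 is (α−1)/β = 36.0/11.5 = 3.1304.

3.1304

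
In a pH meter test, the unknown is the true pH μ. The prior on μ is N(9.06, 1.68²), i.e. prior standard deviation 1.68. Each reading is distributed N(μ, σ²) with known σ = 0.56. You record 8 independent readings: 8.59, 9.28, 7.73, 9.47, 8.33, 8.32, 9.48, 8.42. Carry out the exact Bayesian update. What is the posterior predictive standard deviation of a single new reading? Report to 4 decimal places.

For Normal data with known variance σ², a Normal(μ₀, σ₀²) prior on μ is conjugate. Posterior precision = 1/σ₀² + n/σ²; posterior mean is the precision-weighted average of μ₀ and x̄.
σ₀² = 1.68² = 2.8224, σ² = 0.56² = 0.3136; σ² + n·σ₀² = 0.3136 + 8·2.8224 = 22.8928.
Posterior precision = 1/σ₀² + n/σ² = 1/2.8224 + 8/0.3136 = (σ² + n·σ₀²)/(σ₀²σ²) = 22.8928/(2.8224·0.3136); posterior variance σₙ² = σ₀²σ²/(σ² + n·σ₀²) = 2.8224·0.3136/22.8928 = 0.038663.
Predictive variance for one new observation = σₙ² + σ² = 2.8224·0.3136/22.8928 + 0.3136 = σ²·(σ₀² + 22.8928)/22.8928 = 0.3136·25.7152/22.8928 = 0.352263; SD = √(0.3136·25.7152/22.8928) = 0.5935.

0.5935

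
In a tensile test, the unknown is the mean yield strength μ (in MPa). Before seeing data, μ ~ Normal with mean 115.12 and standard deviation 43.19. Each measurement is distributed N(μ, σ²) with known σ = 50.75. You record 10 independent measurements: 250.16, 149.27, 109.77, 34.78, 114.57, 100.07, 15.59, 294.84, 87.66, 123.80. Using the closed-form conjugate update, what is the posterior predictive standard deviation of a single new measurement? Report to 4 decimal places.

52.9327

For Normal data with known variance σ², a Normal(μ₀, σ₀²) prior on μ is conjugate. Posterior precision = 1/σ₀² + n/σ²; posterior mean is the precision-weighted average of μ₀ and x̄.
σ₀² = 43.19² = 1865.3761, σ² = 50.75² = 2575.5625; σ² + n·σ₀² = 2575.5625 + 10·1865.3761 = 21229.3235.
Posterior precision = 1/σ₀² + n/σ² = 1/1865.3761 + 10/2575.5625 = (σ² + n·σ₀²)/(σ₀²σ²) = 21229.3235/(1865.3761·2575.5625); posterior variance σₙ² = σ₀²σ²/(σ² + n·σ₀²) = 1865.3761·2575.5625/21229.3235 = 226.309271.
Predictive variance for one new observation = σₙ² + σ² = 1865.3761·2575.5625/21229.3235 + 2575.5625 = σ²·(σ₀² + 21229.3235)/21229.3235 = 2575.5625·23094.6996/21229.3235 = 2801.871771; SD = √(2575.5625·23094.6996/21229.3235) = 52.9327.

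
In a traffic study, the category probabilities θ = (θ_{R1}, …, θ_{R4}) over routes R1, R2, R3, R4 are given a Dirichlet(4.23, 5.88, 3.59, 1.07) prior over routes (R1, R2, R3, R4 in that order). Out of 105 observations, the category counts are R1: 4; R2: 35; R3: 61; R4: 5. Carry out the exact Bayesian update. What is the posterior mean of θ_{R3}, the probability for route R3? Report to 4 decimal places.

The Dirichlet prior is conjugate to the Multinomial likelihood: each posterior αⱼ = prior αⱼ + observed count nⱼ.
Posterior concentration: (8.23, 40.88, 64.59, 6.07), total = 119.77.
E[θ_{R3}|data] = α_{R3}/Σα = 64.59/119.77 = 0.5393.

0.5393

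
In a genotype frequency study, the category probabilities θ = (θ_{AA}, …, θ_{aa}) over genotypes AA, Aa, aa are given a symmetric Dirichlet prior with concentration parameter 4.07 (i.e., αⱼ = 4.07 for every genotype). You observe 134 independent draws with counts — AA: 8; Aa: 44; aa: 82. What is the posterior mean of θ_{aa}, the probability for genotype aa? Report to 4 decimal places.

The Dirichlet prior is conjugate to the Multinomial likelihood: each posterior αⱼ = prior αⱼ + observed count nⱼ.
Posterior concentration: (12.07, 48.07, 86.07), total = 146.21.
E[θ_{aa}|data] = α_{aa}/Σα = 86.07/146.21 = 0.5887.

0.5887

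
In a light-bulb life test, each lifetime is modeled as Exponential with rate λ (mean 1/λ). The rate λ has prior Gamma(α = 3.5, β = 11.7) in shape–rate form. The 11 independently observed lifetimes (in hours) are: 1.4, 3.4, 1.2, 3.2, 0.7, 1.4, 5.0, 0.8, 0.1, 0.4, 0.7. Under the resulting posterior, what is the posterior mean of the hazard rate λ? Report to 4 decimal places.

0.4833

With a Gamma(shape α, rate β) prior on the exponential rate λ, the posterior after n observations with total T = Σxᵢ is Gamma(α+n, β+T).
Sum of observations T = 18.3 hours; n = 11.
Posterior: Gamma(3.5+11, 11.7+18.3) = Gamma(14.5, 30.0).
Posterior mean of λ = α/β = 14.5/30.0 = 0.4833.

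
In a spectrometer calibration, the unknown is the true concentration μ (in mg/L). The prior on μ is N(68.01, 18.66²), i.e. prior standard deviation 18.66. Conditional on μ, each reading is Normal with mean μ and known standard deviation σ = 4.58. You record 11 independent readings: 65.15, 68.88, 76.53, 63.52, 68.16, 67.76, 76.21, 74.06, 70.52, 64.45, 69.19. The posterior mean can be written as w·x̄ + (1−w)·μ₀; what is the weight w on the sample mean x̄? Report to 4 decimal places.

For Normal data with known variance σ², a Normal(μ₀, σ₀²) prior on μ is conjugate. Posterior precision = 1/σ₀² + n/σ²; posterior mean is the precision-weighted average of μ₀ and x̄.
σ₀² = 18.66² = 348.1956, σ² = 4.58² = 20.9764. Prior precision 1/σ₀² = 1/348.1956; data precision n/σ² = 11/20.9764.
w = (n/σ²)/(1/σ₀² + n/σ²) = n·σ₀²/(σ² + n·σ₀²) = 11·348.1956/(20.9764 + 11·348.1956) = 3830.1516/3851.128 = 0.9946.

0.9946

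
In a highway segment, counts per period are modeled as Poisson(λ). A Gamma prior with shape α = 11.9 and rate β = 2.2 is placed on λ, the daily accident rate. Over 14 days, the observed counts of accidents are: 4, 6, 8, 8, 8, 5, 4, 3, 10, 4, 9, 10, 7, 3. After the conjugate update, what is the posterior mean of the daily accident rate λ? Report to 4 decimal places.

6.2284

With a Gamma(shape α, rate β) prior, the Poisson likelihood is conjugate: the posterior is Gamma(α + ΣXᵢ, β + n).
Sum of counts S = 89 over n = 14 days.
Posterior: Gamma(α+S, β+n) = Gamma(11.9+89, 2.2+14) = Gamma(100.9, 16.2).
Posterior mean = α/β = 100.9/16.2 = 6.2284.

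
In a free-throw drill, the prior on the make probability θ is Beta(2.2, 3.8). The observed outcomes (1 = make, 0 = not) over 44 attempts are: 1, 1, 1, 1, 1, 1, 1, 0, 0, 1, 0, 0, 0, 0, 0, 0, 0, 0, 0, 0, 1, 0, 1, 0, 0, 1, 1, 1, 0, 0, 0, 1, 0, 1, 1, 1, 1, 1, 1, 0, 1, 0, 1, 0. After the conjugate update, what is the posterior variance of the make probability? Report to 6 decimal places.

0.004897

The Beta prior is conjugate to a Binomial/Bernoulli likelihood; the update adds successes to α and failures to β.
Posterior: Beta(α+k, β+n−k) = Beta(2.2+22, 3.8+22) = Beta(24.2, 25.8).
Var = αβ/((α+β)²(α+β+1)) = 24.2·25.8/(50.0²·51.0) = 0.004897.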